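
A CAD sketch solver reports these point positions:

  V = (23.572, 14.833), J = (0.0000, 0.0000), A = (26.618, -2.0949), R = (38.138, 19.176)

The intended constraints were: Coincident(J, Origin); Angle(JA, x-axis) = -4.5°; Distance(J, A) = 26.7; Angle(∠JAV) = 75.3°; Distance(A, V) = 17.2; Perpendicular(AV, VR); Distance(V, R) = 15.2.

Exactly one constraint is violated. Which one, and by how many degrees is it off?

Perpendicular(AV, VR) — off by 6.40°.

J = (0.00, 0.00) ✓; JA at -4.500° ✓; |JA| = 26.70 ✓; ∠JAV = 75.30° ✓; |AV| = 17.20 ✓; ∠(AV, VR) = 83.60° ✗; |VR| = 15.20 ✓.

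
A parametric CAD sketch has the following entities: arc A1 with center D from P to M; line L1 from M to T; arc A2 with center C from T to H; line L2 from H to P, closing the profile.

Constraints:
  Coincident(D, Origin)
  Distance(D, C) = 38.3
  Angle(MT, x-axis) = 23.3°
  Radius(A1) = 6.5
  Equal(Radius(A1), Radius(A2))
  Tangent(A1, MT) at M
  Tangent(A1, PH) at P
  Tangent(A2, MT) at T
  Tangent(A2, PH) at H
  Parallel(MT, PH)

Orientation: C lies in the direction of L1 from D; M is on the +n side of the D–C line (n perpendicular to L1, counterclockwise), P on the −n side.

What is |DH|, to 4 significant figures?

38.85

The slot axis is L1's direction at 23.3°, so u = (cos 23.3°, sin 23.3°) = (0.9184, 0.3955) and n = (−sin 23.3°, cos 23.3°) = (-0.3955, 0.9184). D is at the origin and C lies 38.3 along u from D, so C = 38.3·u = (35.18, 15.15). Tangency of A1 to both parallel lines with radius 6.5 puts M and P at D ± 6.5·n: M = (-2.571, 5.970), P = (2.571, -5.970). Equal radii place T and H the same way about C: T = C + 6.5·n = (32.61, 21.12), H = C − 6.5·n = (37.75, 9.179). Then |DH| = |H − D| = 38.85.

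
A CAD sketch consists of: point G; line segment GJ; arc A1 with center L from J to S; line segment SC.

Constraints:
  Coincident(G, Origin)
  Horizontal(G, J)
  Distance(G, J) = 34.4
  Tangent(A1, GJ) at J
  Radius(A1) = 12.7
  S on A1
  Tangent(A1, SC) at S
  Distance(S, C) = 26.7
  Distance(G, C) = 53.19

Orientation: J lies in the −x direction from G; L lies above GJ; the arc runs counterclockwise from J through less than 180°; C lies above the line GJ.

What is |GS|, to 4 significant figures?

28.49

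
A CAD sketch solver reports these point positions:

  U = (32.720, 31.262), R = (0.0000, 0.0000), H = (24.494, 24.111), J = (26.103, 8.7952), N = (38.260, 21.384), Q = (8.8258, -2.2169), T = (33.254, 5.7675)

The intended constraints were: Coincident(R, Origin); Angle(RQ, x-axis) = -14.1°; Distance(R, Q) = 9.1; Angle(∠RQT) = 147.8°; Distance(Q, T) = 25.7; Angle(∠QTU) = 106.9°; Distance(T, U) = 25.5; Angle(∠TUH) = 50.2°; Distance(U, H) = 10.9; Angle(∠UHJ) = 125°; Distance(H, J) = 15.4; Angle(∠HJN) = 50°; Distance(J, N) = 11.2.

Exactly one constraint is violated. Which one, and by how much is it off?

Distance(J, N) = 11.2 — off by 6.30.

R = (0.00, 0.00) ✓; RQ at -14.10° ✓; |RQ| = 9.100 ✓; ∠RQT = 147.8° ✓; |QT| = 25.70 ✓; ∠QTU = 106.9° ✓; |TU| = 25.50 ✓; ∠TUH = 50.20° ✓; |UH| = 10.90 ✓; ∠UHJ = 125.0° ✓; |HJ| = 15.40 ✓; ∠HJN = 50.00° ✓; |JN| = 17.50 ✗.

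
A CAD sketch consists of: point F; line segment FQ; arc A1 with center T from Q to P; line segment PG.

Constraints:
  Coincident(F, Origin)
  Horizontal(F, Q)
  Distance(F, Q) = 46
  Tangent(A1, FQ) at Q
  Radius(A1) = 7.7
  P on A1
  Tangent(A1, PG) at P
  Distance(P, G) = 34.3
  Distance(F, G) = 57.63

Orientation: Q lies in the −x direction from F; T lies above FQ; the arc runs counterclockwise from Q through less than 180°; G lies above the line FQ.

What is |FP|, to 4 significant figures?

39.11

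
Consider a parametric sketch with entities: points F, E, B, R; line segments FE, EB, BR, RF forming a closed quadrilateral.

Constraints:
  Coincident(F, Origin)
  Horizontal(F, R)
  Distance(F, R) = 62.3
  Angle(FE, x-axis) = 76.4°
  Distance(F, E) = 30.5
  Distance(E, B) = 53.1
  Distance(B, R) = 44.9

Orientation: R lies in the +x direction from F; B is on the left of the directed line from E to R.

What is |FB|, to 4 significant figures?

73.30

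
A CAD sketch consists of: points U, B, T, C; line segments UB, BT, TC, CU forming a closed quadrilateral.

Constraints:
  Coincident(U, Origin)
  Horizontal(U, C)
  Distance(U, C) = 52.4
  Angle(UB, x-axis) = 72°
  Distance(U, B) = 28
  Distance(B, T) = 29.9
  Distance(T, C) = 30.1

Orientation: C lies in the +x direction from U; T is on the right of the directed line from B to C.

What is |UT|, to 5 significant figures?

22.300

Checks: |BT| = 29.90 ✓; |TC| = 30.10 ✓.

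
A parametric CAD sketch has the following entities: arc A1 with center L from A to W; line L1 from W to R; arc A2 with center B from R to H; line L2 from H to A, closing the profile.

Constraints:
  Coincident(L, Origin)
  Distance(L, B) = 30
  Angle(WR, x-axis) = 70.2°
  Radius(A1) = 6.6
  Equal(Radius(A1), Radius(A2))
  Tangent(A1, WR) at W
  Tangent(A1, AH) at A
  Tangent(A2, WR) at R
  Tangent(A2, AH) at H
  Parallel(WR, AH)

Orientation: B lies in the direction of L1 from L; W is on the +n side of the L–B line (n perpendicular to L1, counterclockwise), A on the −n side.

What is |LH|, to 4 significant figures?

30.72

Tangency of A1 to both parallel lines with radius 6.6 puts W and A at L ± 6.6·n: W = (-6.210, 2.236), A = (6.210, -2.236). Equal radii place R and H the same way about B: R = B + 6.6·n = (3.952, 30.46), H = B − 6.6·n = (16.37, 25.99). Then |LH| = |H − L| = 30.72.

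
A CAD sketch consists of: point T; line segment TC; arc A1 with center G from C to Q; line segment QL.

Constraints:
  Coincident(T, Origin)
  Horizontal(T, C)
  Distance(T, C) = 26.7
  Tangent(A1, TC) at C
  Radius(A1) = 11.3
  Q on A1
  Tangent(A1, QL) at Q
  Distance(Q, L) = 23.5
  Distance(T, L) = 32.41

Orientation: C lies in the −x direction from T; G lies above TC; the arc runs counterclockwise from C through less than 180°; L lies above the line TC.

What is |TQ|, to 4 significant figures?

17.85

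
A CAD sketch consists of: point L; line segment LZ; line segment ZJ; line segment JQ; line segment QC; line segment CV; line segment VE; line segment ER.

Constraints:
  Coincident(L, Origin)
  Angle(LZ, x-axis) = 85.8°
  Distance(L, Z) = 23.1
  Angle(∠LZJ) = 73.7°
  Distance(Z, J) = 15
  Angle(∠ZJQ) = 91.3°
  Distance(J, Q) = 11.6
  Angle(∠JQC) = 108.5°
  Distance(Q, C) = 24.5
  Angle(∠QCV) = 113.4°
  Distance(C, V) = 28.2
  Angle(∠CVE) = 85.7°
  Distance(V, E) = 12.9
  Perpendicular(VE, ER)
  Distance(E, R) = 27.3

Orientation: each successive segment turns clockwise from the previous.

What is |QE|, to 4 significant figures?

38.19

∠QCV = 113.4° gives CV at 112.7° from the x-axis; with |CV| = 28.2, V = (-23.45, 33.14). ∠CVE = 85.7° gives VE at 18.40° from the x-axis; with |VE| = 12.9, E = (-11.21, 37.22). Then |QE| = |E − Q| = 38.19.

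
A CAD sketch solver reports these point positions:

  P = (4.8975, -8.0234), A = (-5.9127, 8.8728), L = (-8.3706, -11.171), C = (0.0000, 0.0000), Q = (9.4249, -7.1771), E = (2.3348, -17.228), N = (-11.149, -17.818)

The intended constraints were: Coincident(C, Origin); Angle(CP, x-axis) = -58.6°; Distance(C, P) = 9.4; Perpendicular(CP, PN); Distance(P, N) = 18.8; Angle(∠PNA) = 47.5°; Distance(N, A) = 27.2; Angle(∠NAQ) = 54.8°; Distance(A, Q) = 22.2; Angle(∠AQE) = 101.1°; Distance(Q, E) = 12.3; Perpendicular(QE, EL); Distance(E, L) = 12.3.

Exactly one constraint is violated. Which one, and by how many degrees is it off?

Perpendicular(QE, EL) — off by 5.70°.

C = (0.00, 0.00) ✓; CP at -58.60° ✓; |CP| = 9.400 ✓; ∠(CP, PN) = 90.00° ✓; |PN| = 18.80 ✓; ∠PNA = 47.50° ✓; |NA| = 27.20 ✓; ∠NAQ = 54.80° ✓; |AQ| = 22.20 ✓; ∠AQE = 101.1° ✓; |QE| = 12.30 ✓; ∠(QE, EL) = 84.30° ✗; |EL| = 12.30 ✓.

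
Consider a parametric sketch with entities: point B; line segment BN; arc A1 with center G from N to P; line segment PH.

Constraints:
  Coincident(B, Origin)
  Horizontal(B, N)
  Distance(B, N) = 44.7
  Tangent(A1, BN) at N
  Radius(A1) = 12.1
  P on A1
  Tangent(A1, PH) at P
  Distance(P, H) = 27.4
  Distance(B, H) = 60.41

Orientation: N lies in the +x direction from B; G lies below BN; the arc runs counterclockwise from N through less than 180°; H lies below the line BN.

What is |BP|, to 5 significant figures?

37.280

B is at the origin; BN is horizontal with |BN| = 44.7 and N on the +x side, so N = (44.700, 0.0000). A1 meets BN tangentially, so GN is at right angles to BN, so G = N + (0, -12.1) = (44.700, -12.100). Since GP ⟂ PH (tangency), |GH| = √(12.1² + 27.4²) = 29.953 regardless of where P sits on A1. So H lies on both circle(B, 60.41) and circle(G, 29.953); the below-BN intersection is H = (43.397, -42.024). P is the foot of the tangent from H: P = (33.429, -16.502).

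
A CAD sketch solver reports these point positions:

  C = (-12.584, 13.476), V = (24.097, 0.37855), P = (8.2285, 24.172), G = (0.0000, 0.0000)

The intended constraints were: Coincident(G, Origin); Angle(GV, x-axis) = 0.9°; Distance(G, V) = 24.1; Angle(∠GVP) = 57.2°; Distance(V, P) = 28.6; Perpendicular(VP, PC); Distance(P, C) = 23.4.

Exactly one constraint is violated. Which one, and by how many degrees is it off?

Perpendicular(VP, PC) — off by 6.50°.

G = (0.00, 0.00) ✓; GV at 0.9000° ✓; |GV| = 24.10 ✓; ∠GVP = 57.20° ✓; |VP| = 28.60 ✓; ∠(VP, PC) = 83.50° ✗; |PC| = 23.40 ✓.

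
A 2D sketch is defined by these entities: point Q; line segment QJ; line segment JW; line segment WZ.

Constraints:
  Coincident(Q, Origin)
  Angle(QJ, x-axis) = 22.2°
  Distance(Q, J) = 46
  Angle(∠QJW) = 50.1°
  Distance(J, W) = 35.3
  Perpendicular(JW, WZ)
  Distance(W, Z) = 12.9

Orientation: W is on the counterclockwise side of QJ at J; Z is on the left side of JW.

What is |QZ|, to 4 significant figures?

23.13

Q is at the origin; QJ runs at 22.2° with length 46.0, so J = 46.0·(cos 22.2°, sin 22.2°) = (42.59, 17.38). ∠QJW = 50.1°, so JW runs at 22.2° + (180° − 50.1°) = 152.1° from the x-axis; with |JW| = 35.3, W = J + 35.3·(cos 152.1°, sin 152.1°) = (11.39, 33.90). JW ⟂ WZ; with |WZ| = 12.9 on the left of JW, Z = W + 12.9·(-0.4679, -0.8838) = (5.357, 22.50). Then |QZ| = |Z − Q| = 23.13.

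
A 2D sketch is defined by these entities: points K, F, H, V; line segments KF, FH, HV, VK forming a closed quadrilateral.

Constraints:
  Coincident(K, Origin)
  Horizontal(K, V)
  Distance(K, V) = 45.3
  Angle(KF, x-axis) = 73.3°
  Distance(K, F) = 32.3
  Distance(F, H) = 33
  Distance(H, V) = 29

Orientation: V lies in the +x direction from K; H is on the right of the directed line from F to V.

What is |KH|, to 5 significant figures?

16.381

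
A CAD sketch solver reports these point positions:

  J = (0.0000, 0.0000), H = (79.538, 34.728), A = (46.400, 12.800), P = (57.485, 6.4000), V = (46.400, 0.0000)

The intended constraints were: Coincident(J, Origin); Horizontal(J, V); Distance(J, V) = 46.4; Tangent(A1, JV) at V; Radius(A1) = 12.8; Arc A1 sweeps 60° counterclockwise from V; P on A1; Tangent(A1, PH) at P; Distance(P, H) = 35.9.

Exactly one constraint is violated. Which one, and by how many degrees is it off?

Tangent(A1, PH) at P — off by 7.90°.

J = (0.00, 0.00) ✓; J.y = 0.00, V.y = 0.00 ✓; |JV| = 46.40 ✓; ∠(AV, VJ) = 90.00° ✓; |AV| = 12.80 ✓; bearing(A→P) − bearing(A→V) = 60.00° ✓; |AP| = 12.80 ✓; ∠(AP, PH) = 97.90° ✗; |PH| = 35.90 ✓.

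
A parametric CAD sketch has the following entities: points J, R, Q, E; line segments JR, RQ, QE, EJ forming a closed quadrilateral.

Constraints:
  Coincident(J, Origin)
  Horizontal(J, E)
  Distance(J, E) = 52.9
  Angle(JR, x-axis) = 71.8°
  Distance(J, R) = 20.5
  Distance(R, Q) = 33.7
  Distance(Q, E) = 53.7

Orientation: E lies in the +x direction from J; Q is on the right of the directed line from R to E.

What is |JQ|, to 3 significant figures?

13.8

J is at the origin; JE is horizontal with |JE| = 52.9 and E in +x, so E = (52.9, 0). JR runs at 71.8° with |JR| = 20.5, so R = (6.40, 19.5). Q is determined by |RQ| = 33.7 and |QE| = 53.7 together: it lies at the intersection of circle(R, 33.7) and circle(E, 53.7). With |RE| = 50.4, the foot of the radical line on RE is 7.87 from R and the perpendicular offset is √(33.7² − 7.87²) = 32.8. Taking the right-of-RE solution: Q = (1.00, -13.8).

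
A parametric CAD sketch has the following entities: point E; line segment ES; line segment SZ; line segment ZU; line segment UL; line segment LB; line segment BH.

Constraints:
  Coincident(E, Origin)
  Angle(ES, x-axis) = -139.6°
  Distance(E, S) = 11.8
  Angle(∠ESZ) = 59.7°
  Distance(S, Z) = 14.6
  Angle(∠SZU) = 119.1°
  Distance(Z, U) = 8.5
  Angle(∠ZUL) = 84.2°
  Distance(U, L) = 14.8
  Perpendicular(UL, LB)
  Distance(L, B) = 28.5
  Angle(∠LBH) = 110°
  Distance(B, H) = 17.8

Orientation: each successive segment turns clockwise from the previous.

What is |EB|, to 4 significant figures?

26.06

∠ZUL = 84.2° gives UL at -56.60° from the x-axis; with |UL| = 14.8, L = (3.188, -0.2576). UL is perpendicular to LB, so LB runs at -146.6°; with |LB| = 28.5, B = (-20.61, -15.95). Then |EB| = |B − E| = 26.06.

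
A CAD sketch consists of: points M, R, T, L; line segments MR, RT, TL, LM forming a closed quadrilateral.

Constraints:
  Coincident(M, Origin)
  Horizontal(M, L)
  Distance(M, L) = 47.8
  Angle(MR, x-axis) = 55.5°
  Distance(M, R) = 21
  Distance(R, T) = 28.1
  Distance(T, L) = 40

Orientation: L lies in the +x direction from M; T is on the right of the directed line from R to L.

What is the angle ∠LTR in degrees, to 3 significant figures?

69.1°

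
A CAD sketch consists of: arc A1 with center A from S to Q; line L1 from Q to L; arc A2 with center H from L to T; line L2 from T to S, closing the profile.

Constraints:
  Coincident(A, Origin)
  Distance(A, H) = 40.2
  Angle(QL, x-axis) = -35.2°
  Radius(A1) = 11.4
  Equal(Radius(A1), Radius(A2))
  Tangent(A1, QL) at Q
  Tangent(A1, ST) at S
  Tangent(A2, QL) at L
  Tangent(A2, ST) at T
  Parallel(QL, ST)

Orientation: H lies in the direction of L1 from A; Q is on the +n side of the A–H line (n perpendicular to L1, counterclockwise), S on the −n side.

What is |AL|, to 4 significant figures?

41.79

The slot axis is L1's direction at -35.2°, so u = (cos -35.2°, sin -35.2°) = (0.8171, -0.5764) and n = (−sin -35.2°, cos -35.2°) = (0.5764, 0.8171). A is at the origin and H lies 40.2 along u from A, so H = 40.2·u = (32.85, -23.17). Tangency of A1 to both parallel lines with radius 11.4 puts Q and S at A ± 11.4·n: Q = (6.571, 9.315), S = (-6.571, -9.315). Equal radii place L and T the same way about H: L = H + 11.4·n = (39.42, -13.86), T = H − 11.4·n = (26.28, -32.49). Then |AL| = |L − A| = 41.79.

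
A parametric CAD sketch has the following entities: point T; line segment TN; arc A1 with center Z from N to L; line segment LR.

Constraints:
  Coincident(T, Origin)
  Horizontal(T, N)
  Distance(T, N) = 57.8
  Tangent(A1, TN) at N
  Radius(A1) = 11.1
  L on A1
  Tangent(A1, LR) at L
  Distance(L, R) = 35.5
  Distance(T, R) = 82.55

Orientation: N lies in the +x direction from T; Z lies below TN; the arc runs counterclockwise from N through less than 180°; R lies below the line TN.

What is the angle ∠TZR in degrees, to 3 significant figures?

117°

T is at the origin; TN is horizontal with |TN| = 57.8 and N on the +x side, so N = (57.8, 0.00). Tangency of A1 to TN means the radius ZN is perpendicular to TN, so Z = N + (0, -11.1) = (57.8, -11.1). Since ZL ⟂ LR (tangency), |ZR| = √(11.1² + 35.5²) = 37.2 regardless of where L sits on A1. So R lies on both circle(T, 82.55) and circle(Z, 37.2); the below-TN intersection is R = (67.9, -46.9). L is the foot of the tangent from R: L = (48.5, -17.2).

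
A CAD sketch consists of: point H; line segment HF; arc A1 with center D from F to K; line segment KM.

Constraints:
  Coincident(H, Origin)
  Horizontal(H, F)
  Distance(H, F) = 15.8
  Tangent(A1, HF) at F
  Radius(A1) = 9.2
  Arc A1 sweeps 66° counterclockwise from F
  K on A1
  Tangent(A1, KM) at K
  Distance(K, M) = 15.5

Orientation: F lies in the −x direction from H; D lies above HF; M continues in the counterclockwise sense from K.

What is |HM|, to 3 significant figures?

19.6

H is at the origin; HF is horizontal with |HF| = 15.8 and F on the −x side, so F = (-15.8, 0.00). Since A1 is tangent to HF there, DF ⟂ HF, so D = F + (0, 9.2) = (-15.8, 9.20). On A1, F sits at bearing -90° from D; a 66° counterclockwise sweep puts K at bearing -24°, so K = D + 9.2·(cos -24°, sin -24°) = (-7.40, 5.46). A1 meets KM tangentially, so DK is at right angles to KM, so KM runs along (−sin -24°, cos -24°); with |KM| = 15.5, M = (-1.09, 19.6). Then |HM| = |M − H| = 19.6.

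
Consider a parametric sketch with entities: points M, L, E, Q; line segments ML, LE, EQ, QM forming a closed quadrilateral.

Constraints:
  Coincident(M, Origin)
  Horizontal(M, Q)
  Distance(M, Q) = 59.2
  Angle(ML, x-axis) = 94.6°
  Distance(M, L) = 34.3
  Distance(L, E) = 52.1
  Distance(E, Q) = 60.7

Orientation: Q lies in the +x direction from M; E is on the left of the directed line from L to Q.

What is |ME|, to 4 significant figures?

72.84

M is at the origin; M and Q share the same y with |MQ| = 59.2 and Q in +x, so Q = (59.2, 0). ML runs at 94.6° with |ML| = 34.3, so L = (-2.751, 34.19). E is determined by |LE| = 52.1 and |EQ| = 60.7 together: it lies at the intersection of circle(L, 52.1) and circle(Q, 60.7). With |LQ| = 70.76, the foot of the radical line on LQ is 28.52 from L and the perpendicular offset is √(52.1² − 28.52²) = 43.60. Taking the left-of-LQ solution: E = (43.29, 58.58).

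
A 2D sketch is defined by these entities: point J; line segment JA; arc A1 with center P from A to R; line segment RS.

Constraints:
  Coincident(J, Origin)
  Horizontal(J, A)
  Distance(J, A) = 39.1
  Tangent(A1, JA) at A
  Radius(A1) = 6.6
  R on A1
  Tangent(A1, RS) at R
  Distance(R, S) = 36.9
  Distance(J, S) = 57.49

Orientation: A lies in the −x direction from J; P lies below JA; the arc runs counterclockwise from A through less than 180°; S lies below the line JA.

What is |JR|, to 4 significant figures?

46.24

Checks: |PA| = 6.600 ✓; |PR| = 6.600 ✓; ∠(PR, RS) = 90.00° ✓; |RS| = 36.90 ✓; |JS| = 57.49 ✓.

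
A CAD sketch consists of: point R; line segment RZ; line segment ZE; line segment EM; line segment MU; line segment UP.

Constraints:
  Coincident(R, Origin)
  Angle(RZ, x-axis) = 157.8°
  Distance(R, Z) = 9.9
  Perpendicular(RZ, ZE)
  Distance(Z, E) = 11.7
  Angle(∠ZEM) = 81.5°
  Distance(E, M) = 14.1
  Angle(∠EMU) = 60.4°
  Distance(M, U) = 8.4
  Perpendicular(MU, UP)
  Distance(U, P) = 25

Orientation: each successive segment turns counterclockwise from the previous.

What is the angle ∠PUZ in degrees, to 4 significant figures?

57.03°

R is at the origin; RZ runs at 157.8° with length 9.9, so Z = (-9.166, 3.741). The perpendicularity gives ZE at right angles to RZ, so ZE runs at -112.2°; with |ZE| = 11.7, E = (-13.59, -7.092). ∠ZEM = 81.5° gives EM at -13.70° from the x-axis; with |EM| = 14.1, M = (0.1120, -10.43). ∠EMU = 60.4° gives MU at 105.9° from the x-axis; with |MU| = 8.4, U = (-2.189, -2.353). MU is perpendicular to UP, so UP runs at -164.1°; with |UP| = 25.0, P = (-26.23, -9.202). Then cos ∠PUZ = UP·UZ / (|UP||UZ|), giving 57.03°.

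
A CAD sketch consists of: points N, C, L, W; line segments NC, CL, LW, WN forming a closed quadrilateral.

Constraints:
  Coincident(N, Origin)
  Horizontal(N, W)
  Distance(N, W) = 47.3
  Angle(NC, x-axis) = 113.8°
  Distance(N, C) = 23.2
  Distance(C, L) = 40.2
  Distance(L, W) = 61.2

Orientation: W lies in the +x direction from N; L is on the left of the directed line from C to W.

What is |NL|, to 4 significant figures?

54.86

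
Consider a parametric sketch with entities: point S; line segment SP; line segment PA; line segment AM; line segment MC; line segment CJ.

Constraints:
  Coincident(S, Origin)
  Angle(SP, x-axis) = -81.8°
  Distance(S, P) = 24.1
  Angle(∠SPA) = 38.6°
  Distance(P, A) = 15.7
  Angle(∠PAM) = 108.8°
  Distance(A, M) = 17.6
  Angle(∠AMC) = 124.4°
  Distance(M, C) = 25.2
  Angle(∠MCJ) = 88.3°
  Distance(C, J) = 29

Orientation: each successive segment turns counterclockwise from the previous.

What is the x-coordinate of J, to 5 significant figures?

-21.075

S is at the origin; SP runs at -81.8° with length 24.1, so P = (3.4374, -23.854). ∠SPA = 38.6° gives PA at 59.600° from the x-axis; with |PA| = 15.7, A = (11.382, -10.312). ∠PAM = 108.8° gives AM at 130.80° from the x-axis; with |AM| = 17.6, M = (-0.11812, 3.0110). ∠AMC = 124.4° gives MC at -173.60° from the x-axis; with |MC| = 25.2, C = (-25.161, 0.20195). ∠MCJ = 88.3° gives CJ at -81.900° from the x-axis; with |CJ| = 29.0, J = (-21.075, -28.509). So J.x = -21.075.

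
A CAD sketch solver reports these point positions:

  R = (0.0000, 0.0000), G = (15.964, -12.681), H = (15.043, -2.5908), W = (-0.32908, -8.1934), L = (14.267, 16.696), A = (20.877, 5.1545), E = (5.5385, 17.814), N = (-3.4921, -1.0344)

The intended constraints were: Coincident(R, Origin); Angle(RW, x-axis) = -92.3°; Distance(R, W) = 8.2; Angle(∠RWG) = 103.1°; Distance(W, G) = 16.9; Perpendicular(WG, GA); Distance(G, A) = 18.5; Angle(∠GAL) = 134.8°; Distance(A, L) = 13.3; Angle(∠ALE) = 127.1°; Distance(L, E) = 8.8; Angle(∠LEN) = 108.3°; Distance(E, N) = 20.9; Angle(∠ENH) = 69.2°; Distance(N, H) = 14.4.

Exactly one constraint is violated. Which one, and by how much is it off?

Distance(N, H) = 14.4 — off by 4.20.

R = (0.00, 0.00) ✓; RW at -92.30° ✓; |RW| = 8.200 ✓; ∠RWG = 103.1° ✓; |WG| = 16.90 ✓; ∠(WG, GA) = 90.00° ✓; |GA| = 18.50 ✓; ∠GAL = 134.8° ✓; |AL| = 13.30 ✓; ∠ALE = 127.1° ✓; |LE| = 8.800 ✓; ∠LEN = 108.3° ✓; |EN| = 20.90 ✓; ∠ENH = 69.20° ✓; |NH| = 18.60 ✗.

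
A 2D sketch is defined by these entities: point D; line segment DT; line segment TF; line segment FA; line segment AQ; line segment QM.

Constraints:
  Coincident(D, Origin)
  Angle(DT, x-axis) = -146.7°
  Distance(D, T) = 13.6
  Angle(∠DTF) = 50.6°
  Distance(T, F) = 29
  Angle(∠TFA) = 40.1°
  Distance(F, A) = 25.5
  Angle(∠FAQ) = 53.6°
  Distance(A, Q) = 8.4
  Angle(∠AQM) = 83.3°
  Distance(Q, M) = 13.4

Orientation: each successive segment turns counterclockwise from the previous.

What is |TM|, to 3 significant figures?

24.0

∠FAQ = 53.6° gives AQ at -111° from the x-axis; with |AQ| = 8.4, Q = (-0.428, -2.45). ∠AQM = 83.3° gives QM at -14.3° from the x-axis; with |QM| = 13.4, M = (12.6, -5.76). Then |TM| = |M − T| = 24.0.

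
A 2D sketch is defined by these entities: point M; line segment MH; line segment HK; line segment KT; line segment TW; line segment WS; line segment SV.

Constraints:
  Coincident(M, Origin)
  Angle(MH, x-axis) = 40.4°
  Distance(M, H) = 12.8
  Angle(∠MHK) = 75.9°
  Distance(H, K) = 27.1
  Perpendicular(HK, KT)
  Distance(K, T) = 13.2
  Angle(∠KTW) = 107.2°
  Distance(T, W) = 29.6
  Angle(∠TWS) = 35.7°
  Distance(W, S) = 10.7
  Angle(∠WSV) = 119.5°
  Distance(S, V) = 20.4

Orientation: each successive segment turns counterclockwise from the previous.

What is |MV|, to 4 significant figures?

22.68

M is at the origin; MH runs at 40.4° with length 12.8, so H = (9.748, 8.296). ∠MHK = 75.9° gives HK at 144.5° from the x-axis; with |HK| = 27.1, K = (-12.31, 24.03). The perpendicularity gives KT at right angles to HK, so KT runs at -125.5°; with |KT| = 13.2, T = (-19.98, 13.29). ∠KTW = 107.2° gives TW at -52.70° from the x-axis; with |TW| = 29.6, W = (-2.043, -10.26). ∠TWS = 35.7° gives WS at 91.60° from the x-axis; with |WS| = 10.7, S = (-2.342, 0.4365). ∠WSV = 119.5° gives SV at 152.1° from the x-axis; with |SV| = 20.4, V = (-20.37, 9.982). Then |MV| = |V − M| = 22.68.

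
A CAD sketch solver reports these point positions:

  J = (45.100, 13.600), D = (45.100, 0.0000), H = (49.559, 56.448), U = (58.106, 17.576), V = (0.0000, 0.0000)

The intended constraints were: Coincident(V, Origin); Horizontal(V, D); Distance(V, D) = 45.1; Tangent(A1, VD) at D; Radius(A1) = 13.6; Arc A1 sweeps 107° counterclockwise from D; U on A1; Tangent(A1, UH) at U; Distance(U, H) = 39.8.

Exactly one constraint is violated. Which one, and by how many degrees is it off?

Tangent(A1, UH) at U — off by 4.60°.

V = (0.00, 0.00) ✓; V.y = 0.00, D.y = 0.00 ✓; |VD| = 45.10 ✓; ∠(JD, DV) = 90.00° ✓; |JD| = 13.60 ✓; bearing(J→U) − bearing(J→D) = 107.0° ✓; |JU| = 13.60 ✓; ∠(JU, UH) = 94.60° ✗; |UH| = 39.80 ✓.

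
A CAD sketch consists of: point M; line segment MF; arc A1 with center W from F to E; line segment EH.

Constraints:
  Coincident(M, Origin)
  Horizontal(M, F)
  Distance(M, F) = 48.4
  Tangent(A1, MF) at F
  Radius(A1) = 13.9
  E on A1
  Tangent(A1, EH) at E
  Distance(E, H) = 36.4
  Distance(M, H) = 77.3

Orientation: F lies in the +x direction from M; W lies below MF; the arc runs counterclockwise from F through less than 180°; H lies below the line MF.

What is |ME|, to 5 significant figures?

42.816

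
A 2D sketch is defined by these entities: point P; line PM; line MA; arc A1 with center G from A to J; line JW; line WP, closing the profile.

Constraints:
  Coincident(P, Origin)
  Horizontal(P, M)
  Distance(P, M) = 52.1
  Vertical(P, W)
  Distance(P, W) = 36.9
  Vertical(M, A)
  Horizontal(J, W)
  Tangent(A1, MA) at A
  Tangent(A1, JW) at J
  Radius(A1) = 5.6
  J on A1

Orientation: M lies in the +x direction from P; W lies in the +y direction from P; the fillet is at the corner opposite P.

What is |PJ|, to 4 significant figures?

59.36

The virtual corner opposite P is at (52.10, 36.90). A1 meets MA tangentially, so GA is at right angles to MA and since A1 is tangent to JW there, GJ ⟂ JW, with radius 5.6, so the center G sits 5.6 in from both sides at G = (46.50, 31.30). That places the tangent points at A = (52.10, 31.30) on MA and J = (46.50, 36.90) on JW. Then |PJ| = |J − P| = 59.36.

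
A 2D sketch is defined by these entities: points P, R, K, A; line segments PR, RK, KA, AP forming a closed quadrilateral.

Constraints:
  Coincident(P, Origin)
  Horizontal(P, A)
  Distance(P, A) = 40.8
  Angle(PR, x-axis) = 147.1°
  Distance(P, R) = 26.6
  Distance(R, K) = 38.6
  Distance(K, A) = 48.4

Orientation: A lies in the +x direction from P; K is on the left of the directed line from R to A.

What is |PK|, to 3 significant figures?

37.8

Checks: |RK| = 38.60 ✓; |KA| = 48.40 ✓.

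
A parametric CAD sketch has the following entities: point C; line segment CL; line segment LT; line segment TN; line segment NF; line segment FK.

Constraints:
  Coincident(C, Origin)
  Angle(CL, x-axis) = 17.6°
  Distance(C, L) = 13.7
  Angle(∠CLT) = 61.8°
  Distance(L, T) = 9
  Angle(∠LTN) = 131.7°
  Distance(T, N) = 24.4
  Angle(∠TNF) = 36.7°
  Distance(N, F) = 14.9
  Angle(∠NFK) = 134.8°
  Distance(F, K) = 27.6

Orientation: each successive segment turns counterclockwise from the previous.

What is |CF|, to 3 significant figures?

5.22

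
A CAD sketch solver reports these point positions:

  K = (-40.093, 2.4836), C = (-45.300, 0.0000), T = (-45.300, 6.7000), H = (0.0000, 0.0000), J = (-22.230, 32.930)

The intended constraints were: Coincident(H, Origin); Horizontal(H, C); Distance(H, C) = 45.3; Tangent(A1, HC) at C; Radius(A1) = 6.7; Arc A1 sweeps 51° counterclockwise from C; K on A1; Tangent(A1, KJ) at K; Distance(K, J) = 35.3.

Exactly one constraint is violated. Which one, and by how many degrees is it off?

Tangent(A1, KJ) at K — off by 8.60°.

H = (0.00, 0.00) ✓; H.y = 0.00, C.y = 0.00 ✓; |HC| = 45.30 ✓; ∠(TC, CH) = 90.00° ✓; |TC| = 6.700 ✓; bearing(T→K) − bearing(T→C) = 51.00° ✓; |TK| = 6.700 ✓; ∠(TK, KJ) = 81.40° ✗; |KJ| = 35.30 ✓.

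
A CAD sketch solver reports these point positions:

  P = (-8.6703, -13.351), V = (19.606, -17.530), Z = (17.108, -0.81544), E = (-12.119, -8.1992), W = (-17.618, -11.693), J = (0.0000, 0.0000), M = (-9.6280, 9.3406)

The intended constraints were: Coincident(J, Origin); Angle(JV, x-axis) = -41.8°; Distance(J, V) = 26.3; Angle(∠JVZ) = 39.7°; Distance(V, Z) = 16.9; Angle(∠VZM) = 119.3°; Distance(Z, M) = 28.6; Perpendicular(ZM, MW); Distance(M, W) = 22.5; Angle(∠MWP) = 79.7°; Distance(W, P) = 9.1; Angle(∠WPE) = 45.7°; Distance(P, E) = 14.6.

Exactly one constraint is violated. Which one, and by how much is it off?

Distance(P, E) = 14.6 — off by 8.40.

J = (0.00, 0.00) ✓; JV at -41.80° ✓; |JV| = 26.30 ✓; ∠JVZ = 39.70° ✓; |VZ| = 16.90 ✓; ∠VZM = 119.3° ✓; |ZM| = 28.60 ✓; ∠(ZM, MW) = 90.00° ✓; |MW| = 22.50 ✓; ∠MWP = 79.70° ✓; |WP| = 9.100 ✓; ∠WPE = 45.70° ✓; |PE| = 6.200 ✗.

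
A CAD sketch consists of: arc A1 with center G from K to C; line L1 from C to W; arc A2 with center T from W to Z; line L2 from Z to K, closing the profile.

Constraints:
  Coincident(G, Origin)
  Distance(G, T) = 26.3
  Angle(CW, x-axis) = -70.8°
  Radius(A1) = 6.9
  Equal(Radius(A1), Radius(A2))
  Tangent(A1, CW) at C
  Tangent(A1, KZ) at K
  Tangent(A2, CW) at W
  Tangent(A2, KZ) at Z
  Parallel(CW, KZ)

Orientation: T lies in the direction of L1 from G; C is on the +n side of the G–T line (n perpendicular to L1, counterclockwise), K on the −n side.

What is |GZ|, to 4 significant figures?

27.19

The slot axis is L1's direction at -70.8°, so u = (cos -70.8°, sin -70.8°) = (0.3289, -0.9444) and n = (−sin -70.8°, cos -70.8°) = (0.9444, 0.3289). G is at the origin and T lies 26.3 along u from G, so T = 26.3·u = (8.649, -24.84). Tangency of A1 to both parallel lines with radius 6.9 puts C and K at G ± 6.9·n: C = (6.516, 2.269), K = (-6.516, -2.269). Equal radii place W and Z the same way about T: W = T + 6.9·n = (15.17, -22.57), Z = T − 6.9·n = (2.133, -27.11). Then |GZ| = |Z − G| = 27.19.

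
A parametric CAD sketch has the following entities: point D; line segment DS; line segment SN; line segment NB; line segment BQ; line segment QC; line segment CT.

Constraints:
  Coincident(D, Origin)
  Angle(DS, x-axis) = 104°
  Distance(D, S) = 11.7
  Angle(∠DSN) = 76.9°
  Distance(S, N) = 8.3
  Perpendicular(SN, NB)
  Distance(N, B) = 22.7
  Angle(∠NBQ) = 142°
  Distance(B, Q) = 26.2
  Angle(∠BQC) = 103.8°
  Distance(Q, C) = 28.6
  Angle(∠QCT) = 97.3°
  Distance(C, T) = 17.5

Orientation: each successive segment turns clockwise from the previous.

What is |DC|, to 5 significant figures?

41.790

D is at the origin; DS runs at 104.0° with length 11.7, so S = (-2.8305, 11.352). ∠DSN = 76.9° gives SN at 0.90000° from the x-axis; with |SN| = 8.3, N = (5.4685, 11.483). SN is perpendicular to NB, so NB runs at -89.100°; with |NB| = 22.7, B = (5.8250, -11.214). ∠NBQ = 142.0° gives BQ at -127.10° from the x-axis; with |BQ| = 26.2, Q = (-9.9790, -32.111). ∠BQC = 103.8° gives QC at 156.70° from the x-axis; with |QC| = 28.6, C = (-36.247, -20.798). Then |DC| = |C − D| = 41.790.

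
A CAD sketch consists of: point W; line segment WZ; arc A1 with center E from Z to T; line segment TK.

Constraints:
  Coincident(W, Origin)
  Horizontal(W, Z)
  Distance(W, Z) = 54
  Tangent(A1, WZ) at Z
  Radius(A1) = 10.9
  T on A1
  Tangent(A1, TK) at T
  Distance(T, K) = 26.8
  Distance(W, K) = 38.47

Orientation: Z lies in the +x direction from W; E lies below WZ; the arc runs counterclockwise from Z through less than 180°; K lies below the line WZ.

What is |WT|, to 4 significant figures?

45.59

W is at the origin; W and Z share the same y with |WZ| = 54.0 and Z on the +x side, so Z = (54.00, 0.000). Tangency of A1 to WZ means the radius EZ is perpendicular to WZ, so E = Z + (0, -10.9) = (54.00, -10.90). Since ET ⟂ TK (tangency), |EK| = √(10.9² + 26.8²) = 28.93 regardless of where T sits on A1. So K lies on both circle(W, 38.47) and circle(E, 28.93); the below-WZ intersection is K = (28.94, -25.35). T is the foot of the tangent from K: T = (45.40, -4.204).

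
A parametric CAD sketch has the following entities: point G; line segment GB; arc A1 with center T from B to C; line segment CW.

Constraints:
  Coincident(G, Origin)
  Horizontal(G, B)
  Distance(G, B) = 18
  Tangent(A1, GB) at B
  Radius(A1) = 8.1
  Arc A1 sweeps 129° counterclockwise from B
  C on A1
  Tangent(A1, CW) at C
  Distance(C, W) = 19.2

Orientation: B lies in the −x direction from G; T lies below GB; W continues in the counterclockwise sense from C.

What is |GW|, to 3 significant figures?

30.7

G is at the origin; GB is horizontal with |GB| = 18.0 and B on the −x side, so B = (-18.0, 0.00). Since A1 is tangent to GB there, TB ⟂ GB, so T = B + (0, -8.1) = (-18.0, -8.10). On A1, B sits at bearing 90° from T; a 129° counterclockwise sweep puts C at bearing 219°, so C = T + 8.1·(cos 219°, sin 219°) = (-24.3, -13.2). A1 meets CW tangentially, so TC is at right angles to CW, so CW runs along (−sin 219°, cos 219°); with |CW| = 19.2, W = (-12.2, -28.1). Then |GW| = |W − G| = 30.7.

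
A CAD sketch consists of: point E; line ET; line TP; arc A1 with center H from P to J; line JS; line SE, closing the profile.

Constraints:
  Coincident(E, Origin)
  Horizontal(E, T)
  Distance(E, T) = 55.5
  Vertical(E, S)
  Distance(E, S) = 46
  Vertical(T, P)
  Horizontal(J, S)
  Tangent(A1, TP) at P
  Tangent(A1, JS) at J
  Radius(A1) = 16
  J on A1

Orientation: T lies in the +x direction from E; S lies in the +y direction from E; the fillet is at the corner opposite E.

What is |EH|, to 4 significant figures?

49.60

E and S share the same x with |ES| = 46.0 and S on the +y side, so S = (0.000, 46.00). The virtual corner opposite E is at (55.50, 46.00). The tangent condition forces HP to be normal to TP and since A1 is tangent to JS there, HJ ⟂ JS, with radius 16.0, so the center H sits 16.0 in from both sides at H = (39.50, 30.00). Then |EH| = |H − E| = 49.60.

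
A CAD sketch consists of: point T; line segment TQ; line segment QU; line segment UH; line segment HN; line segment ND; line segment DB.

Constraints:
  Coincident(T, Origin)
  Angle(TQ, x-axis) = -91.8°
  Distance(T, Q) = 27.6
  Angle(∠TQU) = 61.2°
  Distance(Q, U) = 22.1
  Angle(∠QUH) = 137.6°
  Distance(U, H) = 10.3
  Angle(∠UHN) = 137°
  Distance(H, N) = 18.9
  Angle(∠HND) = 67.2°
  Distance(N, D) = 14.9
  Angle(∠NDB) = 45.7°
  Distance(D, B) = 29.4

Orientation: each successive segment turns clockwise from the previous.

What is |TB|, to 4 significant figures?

34.17

T is at the origin; TQ runs at -91.8° with length 27.6, so Q = (-0.8669, -27.59). ∠TQU = 61.2° gives QU at 149.4° from the x-axis; with |QU| = 22.1, U = (-19.89, -16.34). ∠QUH = 137.6° gives UH at 107.0° from the x-axis; with |UH| = 10.3, H = (-22.90, -6.487). ∠UHN = 137.0° gives HN at 64.00° from the x-axis; with |HN| = 18.9, N = (-14.62, 10.50). ∠HND = 67.2° gives ND at -48.80° from the x-axis; with |ND| = 14.9, D = (-4.801, -0.7104). ∠NDB = 45.7° gives DB at 176.9° from the x-axis; with |DB| = 29.4, B = (-34.16, 0.8795). Then |TB| = |B − T| = 34.17.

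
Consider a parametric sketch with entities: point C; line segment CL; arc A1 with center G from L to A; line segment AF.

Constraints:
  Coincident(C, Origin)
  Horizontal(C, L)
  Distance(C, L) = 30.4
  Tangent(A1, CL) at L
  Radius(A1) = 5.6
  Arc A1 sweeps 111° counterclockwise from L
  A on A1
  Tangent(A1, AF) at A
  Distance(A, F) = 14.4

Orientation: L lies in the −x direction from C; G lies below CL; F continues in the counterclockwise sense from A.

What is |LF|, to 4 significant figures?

21.05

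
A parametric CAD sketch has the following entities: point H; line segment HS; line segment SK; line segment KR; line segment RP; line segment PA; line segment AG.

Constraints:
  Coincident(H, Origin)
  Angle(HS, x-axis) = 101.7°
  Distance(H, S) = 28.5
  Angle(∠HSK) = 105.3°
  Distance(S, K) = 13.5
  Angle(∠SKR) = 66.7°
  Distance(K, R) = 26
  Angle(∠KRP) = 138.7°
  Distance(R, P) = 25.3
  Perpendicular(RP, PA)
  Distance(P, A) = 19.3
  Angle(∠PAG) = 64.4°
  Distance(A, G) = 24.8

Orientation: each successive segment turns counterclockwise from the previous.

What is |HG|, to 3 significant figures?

11.0

RP is perpendicular to PA, so PA runs at 61.0°; with |PA| = 19.3, A = (21.0, 8.89). ∠PAG = 64.4° gives AG at 177° from the x-axis; with |AG| = 24.8, G = (-3.76, 10.4). Then |HG| = |G − H| = 11.0.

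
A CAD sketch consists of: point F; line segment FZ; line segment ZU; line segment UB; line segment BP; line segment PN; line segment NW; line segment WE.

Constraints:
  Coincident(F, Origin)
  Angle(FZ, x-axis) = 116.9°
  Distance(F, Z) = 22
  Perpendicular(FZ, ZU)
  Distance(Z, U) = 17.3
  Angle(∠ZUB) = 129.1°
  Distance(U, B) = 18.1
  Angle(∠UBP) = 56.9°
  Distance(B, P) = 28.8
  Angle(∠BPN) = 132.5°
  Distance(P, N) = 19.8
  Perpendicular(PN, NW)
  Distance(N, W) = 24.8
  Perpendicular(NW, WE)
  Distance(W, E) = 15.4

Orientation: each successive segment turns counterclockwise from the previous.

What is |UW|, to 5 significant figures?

21.409

F is at the origin; FZ runs at 116.9° with length 22.0, so Z = (-9.9536, 19.620). FZ is perpendicular to ZU, so ZU runs at -153.10°; with |ZU| = 17.3, U = (-25.382, 11.792). ∠ZUB = 129.1° gives UB at -102.20° from the x-axis; with |UB| = 18.1, B = (-29.207, -5.8988). ∠UBP = 56.9° gives BP at 20.900° from the x-axis; with |BP| = 28.8, P = (-2.3016, 4.3753). ∠BPN = 132.5° gives PN at 68.400° from the x-axis; with |PN| = 19.8, N = (4.9873, 22.785). PN ⟂ NW, so NW runs at 158.40°; with |NW| = 24.8, W = (-18.071, 31.914). Then |UW| = |W − U| = 21.409.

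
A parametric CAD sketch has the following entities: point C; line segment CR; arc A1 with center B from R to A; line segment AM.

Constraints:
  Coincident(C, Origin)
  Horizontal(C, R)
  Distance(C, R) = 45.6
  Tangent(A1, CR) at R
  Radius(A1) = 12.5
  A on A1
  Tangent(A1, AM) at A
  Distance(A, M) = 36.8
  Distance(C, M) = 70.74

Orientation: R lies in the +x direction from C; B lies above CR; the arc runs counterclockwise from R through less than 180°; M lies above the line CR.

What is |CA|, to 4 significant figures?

59.78

C is at the origin; CR is horizontal with |CR| = 45.6 and R on the +x side, so R = (45.60, 0.000). Tangency of A1 to CR means the radius BR is perpendicular to CR, so B = R + (0, 12.5) = (45.60, 12.50). Since BA ⟂ AM (tangency), |BM| = √(12.5² + 36.8²) = 38.87 regardless of where A sits on A1. So M lies on both circle(C, 70.74) and circle(B, 38.87); the above-CR intersection is M = (48.78, 51.24). A is the foot of the tangent from M: A = (57.72, 15.54).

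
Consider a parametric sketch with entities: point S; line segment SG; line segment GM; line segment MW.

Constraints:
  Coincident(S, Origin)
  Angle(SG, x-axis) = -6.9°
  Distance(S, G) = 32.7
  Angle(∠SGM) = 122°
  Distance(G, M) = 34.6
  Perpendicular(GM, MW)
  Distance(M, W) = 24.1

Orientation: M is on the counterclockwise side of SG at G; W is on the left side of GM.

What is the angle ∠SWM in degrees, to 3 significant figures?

94.0°

S is at the origin; SG runs at -6.9° with length 32.7, so G = 32.7·(cos -6.9°, sin -6.9°) = (32.5, -3.93). ∠SGM = 122.0°, so GM runs at -6.9° + (180° − 122.0°) = 51.1° from the x-axis; with |GM| = 34.6, M = G + 34.6·(cos 51.1°, sin 51.1°) = (54.2, 23.0). GM ⟂ MW; with |MW| = 24.1 on the left of GM, W = M + 24.1·(-0.778, 0.628) = (35.4, 38.1). Then cos ∠SWM = WS·WM / (|WS||WM|), giving 94.0°.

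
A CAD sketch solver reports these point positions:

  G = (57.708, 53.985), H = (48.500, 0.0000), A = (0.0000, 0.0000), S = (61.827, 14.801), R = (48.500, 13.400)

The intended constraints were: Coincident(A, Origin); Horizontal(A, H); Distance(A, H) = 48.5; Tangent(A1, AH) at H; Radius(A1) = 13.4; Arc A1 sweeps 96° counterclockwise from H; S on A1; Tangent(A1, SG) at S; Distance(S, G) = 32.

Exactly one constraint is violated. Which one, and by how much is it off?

Distance(S, G) = 32 — off by 7.40.

A = (0.00, 0.00) ✓; A.y = 0.00, H.y = 0.00 ✓; |AH| = 48.50 ✓; ∠(RH, HA) = 90.00° ✓; |RH| = 13.40 ✓; bearing(R→S) − bearing(R→H) = 96.00° ✓; |RS| = 13.40 ✓; ∠(RS, SG) = 90.00° ✓; |SG| = 39.40 ✗.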